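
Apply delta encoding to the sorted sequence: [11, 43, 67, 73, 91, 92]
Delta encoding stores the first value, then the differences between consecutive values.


First value: 11
Deltas:
  43 - 11 = 32
  67 - 43 = 24
  73 - 67 = 6
  91 - 73 = 18
  92 - 91 = 1


Delta encoded: [11, 32, 24, 6, 18, 1]


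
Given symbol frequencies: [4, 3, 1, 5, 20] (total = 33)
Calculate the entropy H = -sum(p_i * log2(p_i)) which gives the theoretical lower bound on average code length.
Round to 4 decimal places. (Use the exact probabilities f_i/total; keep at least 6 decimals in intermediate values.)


Per-symbol terms -p_i * log2(p_i) with p_i = f_i/33:
  p = 4/33 = 0.121212: log2(p) = -3.044394, -p*log2(p) = 0.369017
  p = 3/33 = 0.090909: log2(p) = -3.459432, -p*log2(p) = 0.314494
  p = 1/33 = 0.030303: log2(p) = -5.044394, -p*log2(p) = 0.152860
  p = 5/33 = 0.151515: log2(p) = -2.722466, -p*log2(p) = 0.412495
  p = 20/33 = 0.606061: log2(p) = -0.722466, -p*log2(p) = 0.437858
H = 0.369017 + 0.314494 + 0.152860 + 0.412495 + 0.437858 = 1.686724

H = 1.6867 bits/symbol


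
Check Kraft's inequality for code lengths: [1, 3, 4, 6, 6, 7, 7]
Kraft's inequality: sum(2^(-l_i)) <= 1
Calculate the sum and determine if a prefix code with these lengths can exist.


Sum = 2^(-1) + 2^(-3) + 2^(-4) + 2^(-6) + 2^(-6) + 2^(-7) + 2^(-7)
    = 0.5 + 0.125 + 0.0625 + 0.015625 + 0.015625 + 0.0078125 + 0.0078125
    = 94/128 = 0.734375
Since 0.734375 <= 1, Kraft's inequality IS satisfied.
A prefix code with these lengths CAN exist.

Kraft sum = 0.734375. Satisfied.


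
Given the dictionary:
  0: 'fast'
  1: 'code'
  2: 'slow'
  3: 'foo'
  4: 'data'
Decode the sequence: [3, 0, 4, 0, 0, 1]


Look up each index in the dictionary:
  3 -> 'foo'
  0 -> 'fast'
  4 -> 'data'
  0 -> 'fast'
  0 -> 'fast'
  1 -> 'code'

Decoded: "foo fast data fast fast code"


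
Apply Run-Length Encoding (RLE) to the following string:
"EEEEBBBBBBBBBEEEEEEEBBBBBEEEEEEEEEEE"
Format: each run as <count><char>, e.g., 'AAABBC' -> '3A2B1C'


Scanning runs left to right:
  i=0: run of 'E' x 4 -> '4E'
  i=4: run of 'B' x 9 -> '9B'
  i=13: run of 'E' x 7 -> '7E'
  i=20: run of 'B' x 5 -> '5B'
  i=25: run of 'E' x 11 -> '11E'

RLE = 4E9B7E5B11E


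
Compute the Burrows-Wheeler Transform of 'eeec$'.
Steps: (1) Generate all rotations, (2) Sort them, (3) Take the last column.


Rotations (sorted):
  0: $eeec -> last char: c
  1: c$eee -> last char: e
  2: ec$ee -> last char: e
  3: eec$e -> last char: e
  4: eeec$ -> last char: $


BWT = ceee$


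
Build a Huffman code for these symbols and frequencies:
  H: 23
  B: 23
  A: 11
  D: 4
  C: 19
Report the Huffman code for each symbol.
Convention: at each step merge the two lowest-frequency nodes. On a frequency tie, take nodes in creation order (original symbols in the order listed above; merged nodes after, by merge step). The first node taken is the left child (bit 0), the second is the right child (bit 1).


Huffman tree construction:
Step 1: Merge D(4) + A(11) = 15
Step 2: Merge (D+A)(15) + C(19) = 34
Step 3: Merge H(23) + B(23) = 46
Step 4: Merge ((D+A)+C)(34) + (H+B)(46) = 80
Read each symbol's code off the tree from the root (left child = 0, right child = 1).

Codes:
  H: 10 (length 2)
  B: 11 (length 2)
  A: 001 (length 3)
  D: 000 (length 3)
  C: 01 (length 2)
Average code length: 175/80 = 2.1875 bits/symbol


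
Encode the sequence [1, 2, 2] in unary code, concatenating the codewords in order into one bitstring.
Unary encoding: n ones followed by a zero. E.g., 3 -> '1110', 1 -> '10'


Encode each number as n ones followed by a terminating 0:
  1 -> 10 (2 bits)
  2 -> 110 (3 bits)
  2 -> 110 (3 bits)
Total length = 2 + 3 + 3 = 8 bits.

Unary([1, 2, 2]) = 10110110 (8 bits)


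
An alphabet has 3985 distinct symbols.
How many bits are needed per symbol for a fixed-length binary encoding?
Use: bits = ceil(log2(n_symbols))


log2(3985) = 11.9604
Bracket: 2^11 = 2048 < 3985 <= 2^12 = 4096
So ceil(log2(3985)) = 12

bits = ceil(log2(3985)) = ceil(11.9604) = 12 bits


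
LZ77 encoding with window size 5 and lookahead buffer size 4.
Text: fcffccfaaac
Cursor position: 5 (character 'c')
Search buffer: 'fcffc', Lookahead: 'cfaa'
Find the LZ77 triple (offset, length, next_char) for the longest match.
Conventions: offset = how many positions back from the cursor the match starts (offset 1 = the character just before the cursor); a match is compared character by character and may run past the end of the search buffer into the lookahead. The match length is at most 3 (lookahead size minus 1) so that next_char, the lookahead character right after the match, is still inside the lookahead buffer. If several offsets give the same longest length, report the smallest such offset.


Try each offset into the search buffer:
  offset=1 (pos 4, char 'c'): match length 1
  offset=2 (pos 3, char 'f'): match length 0
  offset=3 (pos 2, char 'f'): match length 0
  offset=4 (pos 1, char 'c'): match length 2
  offset=5 (pos 0, char 'f'): match length 0
Longest match has length 2 at offset 4.
next_char = character at position 5 + 2 = 7 -> 'a'

Best match: offset=4, length=2 (matching 'cf' starting at position 1)
LZ77 triple: (4, 2, 'a')


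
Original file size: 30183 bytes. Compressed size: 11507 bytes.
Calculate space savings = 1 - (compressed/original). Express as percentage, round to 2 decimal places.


ratio = compressed/original = 11507/30183 = 0.381241
savings = 1 - ratio = 1 - 0.381241 = 0.618759
as a percentage: 0.618759 * 100 = 61.88%

Space savings = 1 - 11507/30183 = 61.88%


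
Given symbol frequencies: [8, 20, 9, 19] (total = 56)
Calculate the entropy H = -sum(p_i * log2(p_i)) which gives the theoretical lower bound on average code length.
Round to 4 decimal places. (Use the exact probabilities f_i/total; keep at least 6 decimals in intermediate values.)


Per-symbol terms -p_i * log2(p_i) with p_i = f_i/56:
  p = 8/56 = 0.142857: log2(p) = -2.807355, -p*log2(p) = 0.401051
  p = 20/56 = 0.357143: log2(p) = -1.485427, -p*log2(p) = 0.530510
  p = 9/56 = 0.160714: log2(p) = -2.637430, -p*log2(p) = 0.423873
  p = 19/56 = 0.339286: log2(p) = -1.559427, -p*log2(p) = 0.529091
H = 0.401051 + 0.530510 + 0.423873 + 0.529091 = 1.884525

H = 1.8845 bits/symbol


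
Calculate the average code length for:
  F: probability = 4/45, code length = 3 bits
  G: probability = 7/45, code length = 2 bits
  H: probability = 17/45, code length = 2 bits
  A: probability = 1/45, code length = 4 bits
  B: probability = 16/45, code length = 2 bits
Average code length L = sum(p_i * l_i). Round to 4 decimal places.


Weighted contributions p_i * l_i:
  F: (4/45) * 3 = 12/45
  G: (7/45) * 2 = 14/45
  H: (17/45) * 2 = 34/45
  A: (1/45) * 4 = 4/45
  B: (16/45) * 2 = 32/45
Sum = (12 + 14 + 34 + 4 + 32)/45 = 96/45

L = 96/45 = 2.1333 bits/symbol


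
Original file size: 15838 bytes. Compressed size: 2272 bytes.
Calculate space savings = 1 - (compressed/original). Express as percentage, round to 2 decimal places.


ratio = compressed/original = 2272/15838 = 0.143452
savings = 1 - ratio = 1 - 0.143452 = 0.856548
as a percentage: 0.856548 * 100 = 85.65%

Space savings = 1 - 2272/15838 = 85.65%


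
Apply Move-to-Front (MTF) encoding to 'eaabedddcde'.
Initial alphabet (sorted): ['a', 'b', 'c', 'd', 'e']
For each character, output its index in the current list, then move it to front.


MTF encoding:
'e': index 4 in ['a', 'b', 'c', 'd', 'e'] -> ['e', 'a', 'b', 'c', 'd']
'a': index 1 in ['e', 'a', 'b', 'c', 'd'] -> ['a', 'e', 'b', 'c', 'd']
'a': index 0 in ['a', 'e', 'b', 'c', 'd'] -> ['a', 'e', 'b', 'c', 'd']
'b': index 2 in ['a', 'e', 'b', 'c', 'd'] -> ['b', 'a', 'e', 'c', 'd']
'e': index 2 in ['b', 'a', 'e', 'c', 'd'] -> ['e', 'b', 'a', 'c', 'd']
'd': index 4 in ['e', 'b', 'a', 'c', 'd'] -> ['d', 'e', 'b', 'a', 'c']
'd': index 0 in ['d', 'e', 'b', 'a', 'c'] -> ['d', 'e', 'b', 'a', 'c']
'd': index 0 in ['d', 'e', 'b', 'a', 'c'] -> ['d', 'e', 'b', 'a', 'c']
'c': index 4 in ['d', 'e', 'b', 'a', 'c'] -> ['c', 'd', 'e', 'b', 'a']
'd': index 1 in ['c', 'd', 'e', 'b', 'a'] -> ['d', 'c', 'e', 'b', 'a']
'e': index 2 in ['d', 'c', 'e', 'b', 'a'] -> ['e', 'd', 'c', 'b', 'a']


Output: [4, 1, 0, 2, 2, 4, 0, 0, 4, 1, 2]


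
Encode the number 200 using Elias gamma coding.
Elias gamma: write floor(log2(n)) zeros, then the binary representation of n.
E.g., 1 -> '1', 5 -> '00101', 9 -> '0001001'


num_bits = floor(log2(200)) + 1 = 8
leading_zeros = num_bits - 1 = 7
binary(200) = 11001000

Elias gamma(200) = '0000000' + '11001000' = 000000011001000 (15 bits)


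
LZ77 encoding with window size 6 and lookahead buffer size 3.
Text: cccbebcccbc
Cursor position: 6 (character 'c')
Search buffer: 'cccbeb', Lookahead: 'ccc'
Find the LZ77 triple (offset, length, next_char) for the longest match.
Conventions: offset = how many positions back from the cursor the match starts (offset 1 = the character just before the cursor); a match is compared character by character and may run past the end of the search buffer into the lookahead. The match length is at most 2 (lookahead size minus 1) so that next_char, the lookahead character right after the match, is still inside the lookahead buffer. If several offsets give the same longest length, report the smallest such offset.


Try each offset into the search buffer:
  offset=1 (pos 5, char 'b'): match length 0
  offset=2 (pos 4, char 'e'): match length 0
  offset=3 (pos 3, char 'b'): match length 0
  offset=4 (pos 2, char 'c'): match length 1
  offset=5 (pos 1, char 'c'): match length 2
  offset=6 (pos 0, char 'c'): match length 2
Longest match has length 2, found at offsets 5, 6; take the smallest, offset 5.
next_char = character at position 6 + 2 = 8 -> 'c'

Best match: offset=5, length=2 (matching 'cc' starting at position 1)
LZ77 triple: (5, 2, 'c')


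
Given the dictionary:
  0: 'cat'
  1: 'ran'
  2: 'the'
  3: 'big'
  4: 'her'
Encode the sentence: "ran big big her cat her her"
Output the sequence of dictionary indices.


Look up each word in the dictionary:
  'ran' -> 1
  'big' -> 3
  'big' -> 3
  'her' -> 4
  'cat' -> 0
  'her' -> 4
  'her' -> 4

Encoded: [1, 3, 3, 4, 0, 4, 4]


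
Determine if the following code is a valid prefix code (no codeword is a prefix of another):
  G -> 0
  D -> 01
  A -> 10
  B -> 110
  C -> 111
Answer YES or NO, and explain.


Checking each pair (does one codeword prefix another?):
  G='0' vs D='01': prefix -- VIOLATION

NO -- this is NOT a valid prefix code. G (0) is a prefix of D (01).


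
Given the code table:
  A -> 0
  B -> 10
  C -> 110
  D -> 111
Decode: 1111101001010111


Decoding:
111 -> D
110 -> C
10 -> B
0 -> A
10 -> B
10 -> B
111 -> D


Result: DCBABBD


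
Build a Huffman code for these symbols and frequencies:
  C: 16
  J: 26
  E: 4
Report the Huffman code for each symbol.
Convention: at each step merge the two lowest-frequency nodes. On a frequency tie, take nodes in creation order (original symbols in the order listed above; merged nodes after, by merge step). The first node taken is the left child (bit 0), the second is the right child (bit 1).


Huffman tree construction:
Step 1: Merge E(4) + C(16) = 20
Step 2: Merge (E+C)(20) + J(26) = 46
Read each symbol's code off the tree from the root (left child = 0, right child = 1).

Codes:
  C: 01 (length 2)
  J: 1 (length 1)
  E: 00 (length 2)
Average code length: 66/46 = 1.4348 bits/symbol


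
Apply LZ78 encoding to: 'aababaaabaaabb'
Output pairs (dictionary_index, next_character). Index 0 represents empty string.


LZ78 encoding steps:
Dictionary: {0: ''}
Step 1: w='' (idx 0), next='a' -> output (0, 'a'), add 'a' as idx 1
Step 2: w='a' (idx 1), next='b' -> output (1, 'b'), add 'ab' as idx 2
Step 3: w='ab' (idx 2), next='a' -> output (2, 'a'), add 'aba' as idx 3
Step 4: w='a' (idx 1), next='a' -> output (1, 'a'), add 'aa' as idx 4
Step 5: w='' (idx 0), next='b' -> output (0, 'b'), add 'b' as idx 5
Step 6: w='aa' (idx 4), next='a' -> output (4, 'a'), add 'aaa' as idx 6
Step 7: w='b' (idx 5), next='b' -> output (5, 'b'), add 'bb' as idx 7


Encoded: [(0, 'a'), (1, 'b'), (2, 'a'), (1, 'a'), (0, 'b'), (4, 'a'), (5, 'b')]


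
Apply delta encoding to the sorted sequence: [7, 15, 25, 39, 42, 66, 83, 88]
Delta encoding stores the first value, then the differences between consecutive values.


First value: 7
Deltas:
  15 - 7 = 8
  25 - 15 = 10
  39 - 25 = 14
  42 - 39 = 3
  66 - 42 = 24
  83 - 66 = 17
  88 - 83 = 5


Delta encoded: [7, 8, 10, 14, 3, 24, 17, 5]


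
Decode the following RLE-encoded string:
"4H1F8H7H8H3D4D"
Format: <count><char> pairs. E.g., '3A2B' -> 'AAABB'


Expanding each <count><char> pair:
  4H -> 'HHHH'
  1F -> 'F'
  8H -> 'HHHHHHHH'
  7H -> 'HHHHHHH'
  8H -> 'HHHHHHHH'
  3D -> 'DDD'
  4D -> 'DDDD'

Decoded = HHHHFHHHHHHHHHHHHHHHHHHHHHHHDDDDDDD


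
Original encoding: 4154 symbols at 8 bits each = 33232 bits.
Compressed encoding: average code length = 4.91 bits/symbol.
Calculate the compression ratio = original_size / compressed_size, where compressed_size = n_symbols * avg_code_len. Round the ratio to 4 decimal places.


original_size = n_symbols * orig_bits = 4154 * 8 = 33232 bits
compressed_size = n_symbols * avg_code_len = 4154 * 4.91 = 20396.14 bits
ratio = original_size / compressed_size = 33232 / 20396.14 = 1.6293

Compression ratio = 1.6293


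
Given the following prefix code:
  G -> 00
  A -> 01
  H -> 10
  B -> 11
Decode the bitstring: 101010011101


Decoding step by step:
Bits 10 -> H
Bits 10 -> H
Bits 10 -> H
Bits 01 -> A
Bits 11 -> B
Bits 01 -> A


Decoded message: HHHABA


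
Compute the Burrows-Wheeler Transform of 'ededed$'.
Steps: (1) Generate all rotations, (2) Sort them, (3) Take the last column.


Rotations (sorted):
  0: $ededed -> last char: d
  1: d$edede -> last char: e
  2: ded$ede -> last char: e
  3: deded$e -> last char: e
  4: ed$eded -> last char: d
  5: eded$ed -> last char: d
  6: ededed$ -> last char: $


BWT = deeedd$


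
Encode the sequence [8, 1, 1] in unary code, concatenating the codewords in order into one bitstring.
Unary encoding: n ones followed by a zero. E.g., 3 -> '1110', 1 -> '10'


Encode each number as n ones followed by a terminating 0:
  8 -> 111111110 (9 bits)
  1 -> 10 (2 bits)
  1 -> 10 (2 bits)
Total length = 9 + 2 + 2 = 13 bits.

Unary([8, 1, 1]) = 1111111101010 (13 bits)


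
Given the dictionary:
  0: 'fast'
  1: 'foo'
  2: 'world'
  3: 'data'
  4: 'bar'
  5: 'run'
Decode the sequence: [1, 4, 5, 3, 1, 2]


Look up each index in the dictionary:
  1 -> 'foo'
  4 -> 'bar'
  5 -> 'run'
  3 -> 'data'
  1 -> 'foo'
  2 -> 'world'

Decoded: "foo bar run data foo world"


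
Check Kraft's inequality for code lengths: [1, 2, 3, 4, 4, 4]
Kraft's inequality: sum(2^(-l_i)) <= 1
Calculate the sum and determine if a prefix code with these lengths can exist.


Sum = 2^(-1) + 2^(-2) + 2^(-3) + 2^(-4) + 2^(-4) + 2^(-4)
    = 0.5 + 0.25 + 0.125 + 0.0625 + 0.0625 + 0.0625
    = 17/16 = 1.0625
Since 1.0625 > 1, Kraft's inequality is NOT satisfied.
A prefix code with these lengths CANNOT exist.

Kraft sum = 1.0625. Not satisfied.


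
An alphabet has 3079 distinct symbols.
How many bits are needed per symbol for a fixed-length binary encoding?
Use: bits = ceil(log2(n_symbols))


log2(3079) = 11.5882
Bracket: 2^11 = 2048 < 3079 <= 2^12 = 4096
So ceil(log2(3079)) = 12

bits = ceil(log2(3079)) = ceil(11.5882) = 12 bits


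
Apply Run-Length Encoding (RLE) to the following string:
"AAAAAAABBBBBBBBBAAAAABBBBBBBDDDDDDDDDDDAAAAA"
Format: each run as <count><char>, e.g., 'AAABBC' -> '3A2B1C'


Scanning runs left to right:
  i=0: run of 'A' x 7 -> '7A'
  i=7: run of 'B' x 9 -> '9B'
  i=16: run of 'A' x 5 -> '5A'
  i=21: run of 'B' x 7 -> '7B'
  i=28: run of 'D' x 11 -> '11D'
  i=39: run of 'A' x 5 -> '5A'

RLE = 7A9B5A7B11D5A


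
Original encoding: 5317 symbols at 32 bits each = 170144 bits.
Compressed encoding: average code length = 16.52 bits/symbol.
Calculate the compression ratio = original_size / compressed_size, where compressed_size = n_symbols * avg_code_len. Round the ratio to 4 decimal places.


original_size = n_symbols * orig_bits = 5317 * 32 = 170144 bits
compressed_size = n_symbols * avg_code_len = 5317 * 16.52 = 87836.84 bits
ratio = original_size / compressed_size = 170144 / 87836.84 = 1.937

Compression ratio = 1.937


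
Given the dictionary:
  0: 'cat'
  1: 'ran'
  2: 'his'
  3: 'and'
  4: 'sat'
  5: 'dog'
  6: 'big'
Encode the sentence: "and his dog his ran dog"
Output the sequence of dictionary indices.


Look up each word in the dictionary:
  'and' -> 3
  'his' -> 2
  'dog' -> 5
  'his' -> 2
  'ran' -> 1
  'dog' -> 5

Encoded: [3, 2, 5, 2, 1, 5]


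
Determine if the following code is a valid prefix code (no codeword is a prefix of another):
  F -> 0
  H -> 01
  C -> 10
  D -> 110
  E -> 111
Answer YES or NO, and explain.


Checking each pair (does one codeword prefix another?):
  F='0' vs H='01': prefix -- VIOLATION

NO -- this is NOT a valid prefix code. F (0) is a prefix of H (01).


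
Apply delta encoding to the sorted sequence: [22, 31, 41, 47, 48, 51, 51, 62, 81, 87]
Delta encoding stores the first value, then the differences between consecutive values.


First value: 22
Deltas:
  31 - 22 = 9
  41 - 31 = 10
  47 - 41 = 6
  48 - 47 = 1
  51 - 48 = 3
  51 - 51 = 0
  62 - 51 = 11
  81 - 62 = 19
  87 - 81 = 6


Delta encoded: [22, 9, 10, 6, 1, 3, 0, 11, 19, 6]


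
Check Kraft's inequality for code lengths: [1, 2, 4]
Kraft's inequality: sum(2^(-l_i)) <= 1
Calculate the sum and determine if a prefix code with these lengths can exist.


Sum = 2^(-1) + 2^(-2) + 2^(-4)
    = 0.5 + 0.25 + 0.0625
    = 13/16 = 0.8125
Since 0.8125 <= 1, Kraft's inequality IS satisfied.
A prefix code with these lengths CAN exist.

Kraft sum = 0.8125. Satisfied.


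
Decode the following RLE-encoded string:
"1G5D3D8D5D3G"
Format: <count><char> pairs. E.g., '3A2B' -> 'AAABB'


Expanding each <count><char> pair:
  1G -> 'G'
  5D -> 'DDDDD'
  3D -> 'DDD'
  8D -> 'DDDDDDDD'
  5D -> 'DDDDD'
  3G -> 'GGG'

Decoded = GDDDDDDDDDDDDDDDDDDDDDGGG


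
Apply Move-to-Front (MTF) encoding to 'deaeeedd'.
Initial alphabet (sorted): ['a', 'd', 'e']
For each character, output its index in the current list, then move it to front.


MTF encoding:
'd': index 1 in ['a', 'd', 'e'] -> ['d', 'a', 'e']
'e': index 2 in ['d', 'a', 'e'] -> ['e', 'd', 'a']
'a': index 2 in ['e', 'd', 'a'] -> ['a', 'e', 'd']
'e': index 1 in ['a', 'e', 'd'] -> ['e', 'a', 'd']
'e': index 0 in ['e', 'a', 'd'] -> ['e', 'a', 'd']
'e': index 0 in ['e', 'a', 'd'] -> ['e', 'a', 'd']
'd': index 2 in ['e', 'a', 'd'] -> ['d', 'e', 'a']
'd': index 0 in ['d', 'e', 'a'] -> ['d', 'e', 'a']


Output: [1, 2, 2, 1, 0, 0, 2, 0]


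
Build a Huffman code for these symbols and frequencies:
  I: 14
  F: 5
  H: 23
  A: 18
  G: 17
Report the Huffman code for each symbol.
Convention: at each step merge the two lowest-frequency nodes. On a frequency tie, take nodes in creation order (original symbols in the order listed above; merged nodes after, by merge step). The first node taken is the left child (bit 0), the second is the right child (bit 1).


Huffman tree construction:
Step 1: Merge F(5) + I(14) = 19
Step 2: Merge G(17) + A(18) = 35
Step 3: Merge (F+I)(19) + H(23) = 42
Step 4: Merge (G+A)(35) + ((F+I)+H)(42) = 77
Read each symbol's code off the tree from the root (left child = 0, right child = 1).

Codes:
  I: 101 (length 3)
  F: 100 (length 3)
  H: 11 (length 2)
  A: 01 (length 2)
  G: 00 (length 2)
Average code length: 173/77 = 2.2468 bits/symbol


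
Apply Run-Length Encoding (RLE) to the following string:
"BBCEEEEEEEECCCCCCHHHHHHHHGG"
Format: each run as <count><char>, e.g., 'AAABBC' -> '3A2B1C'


Scanning runs left to right:
  i=0: run of 'B' x 2 -> '2B'
  i=2: run of 'C' x 1 -> '1C'
  i=3: run of 'E' x 8 -> '8E'
  i=11: run of 'C' x 6 -> '6C'
  i=17: run of 'H' x 8 -> '8H'
  i=25: run of 'G' x 2 -> '2G'

RLE = 2B1C8E6C8H2G


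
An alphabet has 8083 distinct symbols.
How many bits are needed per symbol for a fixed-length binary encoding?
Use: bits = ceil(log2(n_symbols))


log2(8083) = 12.9807
Bracket: 2^12 = 4096 < 8083 <= 2^13 = 8192
So ceil(log2(8083)) = 13

bits = ceil(log2(8083)) = ceil(12.9807) = 13 bits


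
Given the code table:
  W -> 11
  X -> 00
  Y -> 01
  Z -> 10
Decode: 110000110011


Decoding:
11 -> W
00 -> X
00 -> X
11 -> W
00 -> X
11 -> W


Result: WXXWXW


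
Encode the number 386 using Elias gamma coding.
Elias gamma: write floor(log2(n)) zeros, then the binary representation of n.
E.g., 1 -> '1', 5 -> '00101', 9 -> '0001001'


num_bits = floor(log2(386)) + 1 = 9
leading_zeros = num_bits - 1 = 8
binary(386) = 110000010

Elias gamma(386) = '00000000' + '110000010' = 00000000110000010 (17 bits)


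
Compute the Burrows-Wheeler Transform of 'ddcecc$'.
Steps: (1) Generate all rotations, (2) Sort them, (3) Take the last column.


Rotations (sorted):
  0: $ddcecc -> last char: c
  1: c$ddcec -> last char: c
  2: cc$ddce -> last char: e
  3: cecc$dd -> last char: d
  4: dcecc$d -> last char: d
  5: ddcecc$ -> last char: $
  6: ecc$ddc -> last char: c


BWT = ccedd$c


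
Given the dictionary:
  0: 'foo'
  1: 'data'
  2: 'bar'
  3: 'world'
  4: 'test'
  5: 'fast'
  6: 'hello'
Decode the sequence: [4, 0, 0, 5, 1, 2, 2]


Look up each index in the dictionary:
  4 -> 'test'
  0 -> 'foo'
  0 -> 'foo'
  5 -> 'fast'
  1 -> 'data'
  2 -> 'bar'
  2 -> 'bar'

Decoded: "test foo foo fast data bar bar"


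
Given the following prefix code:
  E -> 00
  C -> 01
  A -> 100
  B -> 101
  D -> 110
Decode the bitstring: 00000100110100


Decoding step by step:
Bits 00 -> E
Bits 00 -> E
Bits 01 -> C
Bits 00 -> E
Bits 110 -> D
Bits 100 -> A


Decoded message: EECEDA


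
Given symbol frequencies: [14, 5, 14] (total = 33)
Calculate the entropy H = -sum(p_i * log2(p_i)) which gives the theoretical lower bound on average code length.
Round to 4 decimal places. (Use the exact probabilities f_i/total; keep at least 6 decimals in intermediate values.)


Per-symbol terms -p_i * log2(p_i) with p_i = f_i/33:
  p = 14/33 = 0.424242: log2(p) = -1.237039, -p*log2(p) = 0.524805
  p = 5/33 = 0.151515: log2(p) = -2.722466, -p*log2(p) = 0.412495
  p = 14/33 = 0.424242: log2(p) = -1.237039, -p*log2(p) = 0.524805
H = 0.524805 + 0.412495 + 0.524805 = 1.462105

H = 1.4621 bits/symbol


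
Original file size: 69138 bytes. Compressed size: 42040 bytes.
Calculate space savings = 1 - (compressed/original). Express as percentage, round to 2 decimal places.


ratio = compressed/original = 42040/69138 = 0.608059
savings = 1 - ratio = 1 - 0.608059 = 0.391941
as a percentage: 0.391941 * 100 = 39.19%

Space savings = 1 - 42040/69138 = 39.19%


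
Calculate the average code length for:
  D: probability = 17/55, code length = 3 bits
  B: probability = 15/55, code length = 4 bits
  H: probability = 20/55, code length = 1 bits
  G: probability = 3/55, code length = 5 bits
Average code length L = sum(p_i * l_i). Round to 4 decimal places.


Weighted contributions p_i * l_i:
  D: (17/55) * 3 = 51/55
  B: (15/55) * 4 = 60/55
  H: (20/55) * 1 = 20/55
  G: (3/55) * 5 = 15/55
Sum = (51 + 60 + 20 + 15)/55 = 146/55

L = 146/55 = 2.6545 bits/symbol


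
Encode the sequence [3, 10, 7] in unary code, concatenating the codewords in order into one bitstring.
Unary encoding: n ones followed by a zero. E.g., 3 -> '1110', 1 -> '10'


Encode each number as n ones followed by a terminating 0:
  3 -> 1110 (4 bits)
  10 -> 11111111110 (11 bits)
  7 -> 11111110 (8 bits)
Total length = 4 + 11 + 8 = 23 bits.

Unary([3, 10, 7]) = 11101111111111011111110 (23 bits)


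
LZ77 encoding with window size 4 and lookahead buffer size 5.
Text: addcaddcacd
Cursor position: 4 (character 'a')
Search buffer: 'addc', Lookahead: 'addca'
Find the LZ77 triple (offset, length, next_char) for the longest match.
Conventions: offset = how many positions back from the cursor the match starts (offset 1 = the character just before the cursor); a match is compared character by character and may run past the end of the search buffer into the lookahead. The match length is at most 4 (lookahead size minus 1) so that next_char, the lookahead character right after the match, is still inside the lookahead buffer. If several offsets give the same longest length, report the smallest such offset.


Try each offset into the search buffer:
  offset=1 (pos 3, char 'c'): match length 0
  offset=2 (pos 2, char 'd'): match length 0
  offset=3 (pos 1, char 'd'): match length 0
  offset=4 (pos 0, char 'a'): match length 4
Longest match has length 4 at offset 4.
next_char = character at position 4 + 4 = 8 -> 'a'

Best match: offset=4, length=4 (matching 'addc' starting at position 0)
LZ77 triple: (4, 4, 'a')


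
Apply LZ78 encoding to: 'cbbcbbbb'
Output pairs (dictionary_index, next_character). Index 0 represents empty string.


LZ78 encoding steps:
Dictionary: {0: ''}
Step 1: w='' (idx 0), next='c' -> output (0, 'c'), add 'c' as idx 1
Step 2: w='' (idx 0), next='b' -> output (0, 'b'), add 'b' as idx 2
Step 3: w='b' (idx 2), next='c' -> output (2, 'c'), add 'bc' as idx 3
Step 4: w='b' (idx 2), next='b' -> output (2, 'b'), add 'bb' as idx 4
Step 5: w='bb' (idx 4), end of input -> output (4, '')


Encoded: [(0, 'c'), (0, 'b'), (2, 'c'), (2, 'b'), (4, '')]


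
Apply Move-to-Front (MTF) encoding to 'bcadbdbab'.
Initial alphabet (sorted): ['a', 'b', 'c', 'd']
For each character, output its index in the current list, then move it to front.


MTF encoding:
'b': index 1 in ['a', 'b', 'c', 'd'] -> ['b', 'a', 'c', 'd']
'c': index 2 in ['b', 'a', 'c', 'd'] -> ['c', 'b', 'a', 'd']
'a': index 2 in ['c', 'b', 'a', 'd'] -> ['a', 'c', 'b', 'd']
'd': index 3 in ['a', 'c', 'b', 'd'] -> ['d', 'a', 'c', 'b']
'b': index 3 in ['d', 'a', 'c', 'b'] -> ['b', 'd', 'a', 'c']
'd': index 1 in ['b', 'd', 'a', 'c'] -> ['d', 'b', 'a', 'c']
'b': index 1 in ['d', 'b', 'a', 'c'] -> ['b', 'd', 'a', 'c']
'a': index 2 in ['b', 'd', 'a', 'c'] -> ['a', 'b', 'd', 'c']
'b': index 1 in ['a', 'b', 'd', 'c'] -> ['b', 'a', 'd', 'c']


Output: [1, 2, 2, 3, 3, 1, 1, 2, 1]


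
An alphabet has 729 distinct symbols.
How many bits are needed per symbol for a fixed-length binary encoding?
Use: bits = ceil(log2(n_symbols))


log2(729) = 9.5098
Bracket: 2^9 = 512 < 729 <= 2^10 = 1024
So ceil(log2(729)) = 10

bits = ceil(log2(729)) = ceil(9.5098) = 10 bits


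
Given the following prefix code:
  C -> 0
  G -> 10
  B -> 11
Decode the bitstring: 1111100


Decoding step by step:
Bits 11 -> B
Bits 11 -> B
Bits 10 -> G
Bits 0 -> C


Decoded message: BBGC


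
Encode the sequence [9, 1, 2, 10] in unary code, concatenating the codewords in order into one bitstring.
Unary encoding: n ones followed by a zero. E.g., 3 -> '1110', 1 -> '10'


Encode each number as n ones followed by a terminating 0:
  9 -> 1111111110 (10 bits)
  1 -> 10 (2 bits)
  2 -> 110 (3 bits)
  10 -> 11111111110 (11 bits)
Total length = 10 + 2 + 3 + 11 = 26 bits.

Unary([9, 1, 2, 10]) = 11111111101011011111111110 (26 bits)


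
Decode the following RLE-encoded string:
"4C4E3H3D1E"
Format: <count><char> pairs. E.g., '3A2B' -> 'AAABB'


Expanding each <count><char> pair:
  4C -> 'CCCC'
  4E -> 'EEEE'
  3H -> 'HHH'
  3D -> 'DDD'
  1E -> 'E'

Decoded = CCCCEEEEHHHDDDE


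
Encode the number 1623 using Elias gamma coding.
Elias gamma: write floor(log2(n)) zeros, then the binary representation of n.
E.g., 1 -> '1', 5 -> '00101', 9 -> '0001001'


num_bits = floor(log2(1623)) + 1 = 11
leading_zeros = num_bits - 1 = 10
binary(1623) = 11001010111

Elias gamma(1623) = '0000000000' + '11001010111' = 000000000011001010111 (21 bits)


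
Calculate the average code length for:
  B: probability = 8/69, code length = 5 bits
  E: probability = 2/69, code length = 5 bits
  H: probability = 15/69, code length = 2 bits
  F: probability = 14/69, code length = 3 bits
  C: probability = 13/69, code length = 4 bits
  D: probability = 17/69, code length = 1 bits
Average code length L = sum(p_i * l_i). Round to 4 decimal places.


Weighted contributions p_i * l_i:
  B: (8/69) * 5 = 40/69
  E: (2/69) * 5 = 10/69
  H: (15/69) * 2 = 30/69
  F: (14/69) * 3 = 42/69
  C: (13/69) * 4 = 52/69
  D: (17/69) * 1 = 17/69
Sum = (40 + 10 + 30 + 42 + 52 + 17)/69 = 191/69

L = 191/69 = 2.7681 bits/symbol


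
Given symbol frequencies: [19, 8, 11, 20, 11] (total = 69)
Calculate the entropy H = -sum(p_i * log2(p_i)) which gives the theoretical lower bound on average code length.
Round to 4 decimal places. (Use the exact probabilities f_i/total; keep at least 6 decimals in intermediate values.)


Per-symbol terms -p_i * log2(p_i) with p_i = f_i/69:
  p = 19/69 = 0.275362: log2(p) = -1.860597, -p*log2(p) = 0.512338
  p = 8/69 = 0.115942: log2(p) = -3.108524, -p*log2(p) = 0.360409
  p = 11/69 = 0.159420: log2(p) = -2.649093, -p*log2(p) = 0.422319
  p = 20/69 = 0.289855: log2(p) = -1.786596, -p*log2(p) = 0.517854
  p = 11/69 = 0.159420: log2(p) = -2.649093, -p*log2(p) = 0.422319
H = 0.512338 + 0.360409 + 0.422319 + 0.517854 + 0.422319 = 2.235239

H = 2.2352 bits/symbol


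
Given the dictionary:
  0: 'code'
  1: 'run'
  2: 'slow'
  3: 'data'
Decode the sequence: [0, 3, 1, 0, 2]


Look up each index in the dictionary:
  0 -> 'code'
  3 -> 'data'
  1 -> 'run'
  0 -> 'code'
  2 -> 'slow'

Decoded: "code data run code slow"


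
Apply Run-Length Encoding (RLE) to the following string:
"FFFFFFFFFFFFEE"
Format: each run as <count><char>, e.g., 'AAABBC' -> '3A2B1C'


Scanning runs left to right:
  i=0: run of 'F' x 12 -> '12F'
  i=12: run of 'E' x 2 -> '2E'

RLE = 12F2E


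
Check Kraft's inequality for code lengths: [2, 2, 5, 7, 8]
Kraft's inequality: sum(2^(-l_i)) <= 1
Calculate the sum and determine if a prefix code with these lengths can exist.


Sum = 2^(-2) + 2^(-2) + 2^(-5) + 2^(-7) + 2^(-8)
    = 0.25 + 0.25 + 0.03125 + 0.0078125 + 0.00390625
    = 139/256 = 0.54296875
Since 0.54296875 <= 1, Kraft's inequality IS satisfied.
A prefix code with these lengths CAN exist.

Kraft sum = 0.54296875. Satisfied.


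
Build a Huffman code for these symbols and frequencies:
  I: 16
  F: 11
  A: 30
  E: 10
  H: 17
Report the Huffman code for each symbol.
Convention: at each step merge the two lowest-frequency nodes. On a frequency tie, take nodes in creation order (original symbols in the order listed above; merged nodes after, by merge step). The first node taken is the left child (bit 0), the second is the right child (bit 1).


Huffman tree construction:
Step 1: Merge E(10) + F(11) = 21
Step 2: Merge I(16) + H(17) = 33
Step 3: Merge (E+F)(21) + A(30) = 51
Step 4: Merge (I+H)(33) + ((E+F)+A)(51) = 84
Read each symbol's code off the tree from the root (left child = 0, right child = 1).

Codes:
  I: 00 (length 2)
  F: 101 (length 3)
  A: 11 (length 2)
  E: 100 (length 3)
  H: 01 (length 2)
Average code length: 189/84 = 2.2500 bits/symbol


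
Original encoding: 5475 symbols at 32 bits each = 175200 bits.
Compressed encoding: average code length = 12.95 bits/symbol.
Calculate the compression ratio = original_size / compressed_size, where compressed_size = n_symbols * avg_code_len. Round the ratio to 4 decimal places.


original_size = n_symbols * orig_bits = 5475 * 32 = 175200 bits
compressed_size = n_symbols * avg_code_len = 5475 * 12.95 = 70901.25 bits
ratio = original_size / compressed_size = 175200 / 70901.25 = 2.471

Compression ratio = 2.471


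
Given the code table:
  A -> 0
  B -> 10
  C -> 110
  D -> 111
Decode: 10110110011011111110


Decoding:
10 -> B
110 -> C
110 -> C
0 -> A
110 -> C
111 -> D
111 -> D
10 -> B


Result: BCCACDDB


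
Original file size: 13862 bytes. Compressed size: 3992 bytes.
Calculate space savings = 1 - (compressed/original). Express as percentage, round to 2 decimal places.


ratio = compressed/original = 3992/13862 = 0.287982
savings = 1 - ratio = 1 - 0.287982 = 0.712018
as a percentage: 0.712018 * 100 = 71.2%

Space savings = 1 - 3992/13862 = 71.2%


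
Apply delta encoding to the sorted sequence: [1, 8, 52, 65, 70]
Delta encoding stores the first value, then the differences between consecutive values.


First value: 1
Deltas:
  8 - 1 = 7
  52 - 8 = 44
  65 - 52 = 13
  70 - 65 = 5


Delta encoded: [1, 7, 44, 13, 5]


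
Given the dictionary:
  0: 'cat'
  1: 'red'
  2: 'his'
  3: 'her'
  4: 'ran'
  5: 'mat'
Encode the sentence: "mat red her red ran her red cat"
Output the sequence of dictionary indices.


Look up each word in the dictionary:
  'mat' -> 5
  'red' -> 1
  'her' -> 3
  'red' -> 1
  'ran' -> 4
  'her' -> 3
  'red' -> 1
  'cat' -> 0

Encoded: [5, 1, 3, 1, 4, 3, 1, 0]


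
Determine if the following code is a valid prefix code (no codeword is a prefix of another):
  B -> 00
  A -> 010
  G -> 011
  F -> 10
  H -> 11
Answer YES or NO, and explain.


Checking each pair (does one codeword prefix another?):
  B='00' vs A='010': no prefix
  B='00' vs G='011': no prefix
  B='00' vs F='10': no prefix
  B='00' vs H='11': no prefix
  A='010' vs B='00': no prefix
  A='010' vs G='011': no prefix
  A='010' vs F='10': no prefix
  A='010' vs H='11': no prefix
  G='011' vs B='00': no prefix
  G='011' vs A='010': no prefix
  G='011' vs F='10': no prefix
  G='011' vs H='11': no prefix
  F='10' vs B='00': no prefix
  F='10' vs A='010': no prefix
  F='10' vs G='011': no prefix
  F='10' vs H='11': no prefix
  H='11' vs B='00': no prefix
  H='11' vs A='010': no prefix
  H='11' vs G='011': no prefix
  H='11' vs F='10': no prefix
No violation found over all pairs.

YES -- this is a valid prefix code. No codeword is a prefix of any other codeword.


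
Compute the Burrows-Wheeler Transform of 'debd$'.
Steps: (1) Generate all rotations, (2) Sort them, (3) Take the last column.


Rotations (sorted):
  0: $debd -> last char: d
  1: bd$de -> last char: e
  2: d$deb -> last char: b
  3: debd$ -> last char: $
  4: ebd$d -> last char: d


BWT = deb$d


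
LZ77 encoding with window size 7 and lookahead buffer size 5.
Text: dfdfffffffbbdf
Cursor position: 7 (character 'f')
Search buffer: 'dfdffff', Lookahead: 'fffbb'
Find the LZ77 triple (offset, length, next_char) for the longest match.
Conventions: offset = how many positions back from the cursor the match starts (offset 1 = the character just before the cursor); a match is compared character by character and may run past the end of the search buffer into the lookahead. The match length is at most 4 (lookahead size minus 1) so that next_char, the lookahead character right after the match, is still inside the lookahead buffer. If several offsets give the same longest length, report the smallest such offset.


Try each offset into the search buffer:
  offset=1 (pos 6, char 'f'): match length 3
  offset=2 (pos 5, char 'f'): match length 3
  offset=3 (pos 4, char 'f'): match length 3
  offset=4 (pos 3, char 'f'): match length 3
  offset=5 (pos 2, char 'd'): match length 0
  offset=6 (pos 1, char 'f'): match length 1
  offset=7 (pos 0, char 'd'): match length 0
Longest match has length 3, found at offsets 1, 2, 3, 4; take the smallest, offset 1.
next_char = character at position 7 + 3 = 10 -> 'b'

Best match: offset=1, length=3 (matching 'fff' starting at position 6)
LZ77 triple: (1, 3, 'b')


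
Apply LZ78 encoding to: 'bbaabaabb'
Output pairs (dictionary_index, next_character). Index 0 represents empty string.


LZ78 encoding steps:
Dictionary: {0: ''}
Step 1: w='' (idx 0), next='b' -> output (0, 'b'), add 'b' as idx 1
Step 2: w='b' (idx 1), next='a' -> output (1, 'a'), add 'ba' as idx 2
Step 3: w='' (idx 0), next='a' -> output (0, 'a'), add 'a' as idx 3
Step 4: w='ba' (idx 2), next='a' -> output (2, 'a'), add 'baa' as idx 4
Step 5: w='b' (idx 1), next='b' -> output (1, 'b'), add 'bb' as idx 5


Encoded: [(0, 'b'), (1, 'a'), (0, 'a'), (2, 'a'), (1, 'b')]


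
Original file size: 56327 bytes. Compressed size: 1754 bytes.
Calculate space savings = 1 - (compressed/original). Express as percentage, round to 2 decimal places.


ratio = compressed/original = 1754/56327 = 0.03114
savings = 1 - ratio = 1 - 0.03114 = 0.96886
as a percentage: 0.96886 * 100 = 96.89%

Space savings = 1 - 1754/56327 = 96.89%


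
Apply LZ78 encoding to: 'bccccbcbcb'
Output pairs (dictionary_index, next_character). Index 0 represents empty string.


LZ78 encoding steps:
Dictionary: {0: ''}
Step 1: w='' (idx 0), next='b' -> output (0, 'b'), add 'b' as idx 1
Step 2: w='' (idx 0), next='c' -> output (0, 'c'), add 'c' as idx 2
Step 3: w='c' (idx 2), next='c' -> output (2, 'c'), add 'cc' as idx 3
Step 4: w='c' (idx 2), next='b' -> output (2, 'b'), add 'cb' as idx 4
Step 5: w='cb' (idx 4), next='c' -> output (4, 'c'), add 'cbc' as idx 5
Step 6: w='b' (idx 1), end of input -> output (1, '')


Encoded: [(0, 'b'), (0, 'c'), (2, 'c'), (2, 'b'), (4, 'c'), (1, '')]


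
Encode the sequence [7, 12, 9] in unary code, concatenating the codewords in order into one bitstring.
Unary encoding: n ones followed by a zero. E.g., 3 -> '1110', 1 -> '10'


Encode each number as n ones followed by a terminating 0:
  7 -> 11111110 (8 bits)
  12 -> 1111111111110 (13 bits)
  9 -> 1111111110 (10 bits)
Total length = 8 + 13 + 10 = 31 bits.

Unary([7, 12, 9]) = 1111111011111111111101111111110 (31 bits)


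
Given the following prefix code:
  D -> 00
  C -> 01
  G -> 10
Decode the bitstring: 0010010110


Decoding step by step:
Bits 00 -> D
Bits 10 -> G
Bits 01 -> C
Bits 01 -> C
Bits 10 -> G


Decoded message: DGCCG


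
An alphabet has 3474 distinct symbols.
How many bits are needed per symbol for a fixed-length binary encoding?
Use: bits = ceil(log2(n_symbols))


log2(3474) = 11.7624
Bracket: 2^11 = 2048 < 3474 <= 2^12 = 4096
So ceil(log2(3474)) = 12

bits = ceil(log2(3474)) = ceil(11.7624) = 12 bits


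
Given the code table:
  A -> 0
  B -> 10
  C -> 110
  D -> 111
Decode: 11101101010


Decoding:
111 -> D
0 -> A
110 -> C
10 -> B
10 -> B


Result: DACBB


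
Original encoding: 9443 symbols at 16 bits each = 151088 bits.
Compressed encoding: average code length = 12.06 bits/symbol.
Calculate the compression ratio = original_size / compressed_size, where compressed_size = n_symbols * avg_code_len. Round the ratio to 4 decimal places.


original_size = n_symbols * orig_bits = 9443 * 16 = 151088 bits
compressed_size = n_symbols * avg_code_len = 9443 * 12.06 = 113882.58 bits
ratio = original_size / compressed_size = 151088 / 113882.58 = 1.3267

Compression ratio = 1.3267


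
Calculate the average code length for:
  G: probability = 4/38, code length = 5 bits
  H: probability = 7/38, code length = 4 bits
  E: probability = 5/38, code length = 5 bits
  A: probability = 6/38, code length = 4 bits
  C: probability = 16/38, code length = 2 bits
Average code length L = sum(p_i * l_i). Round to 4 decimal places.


Weighted contributions p_i * l_i:
  G: (4/38) * 5 = 20/38
  H: (7/38) * 4 = 28/38
  E: (5/38) * 5 = 25/38
  A: (6/38) * 4 = 24/38
  C: (16/38) * 2 = 32/38
Sum = (20 + 28 + 25 + 24 + 32)/38 = 129/38

L = 129/38 = 3.3947 bits/symbol


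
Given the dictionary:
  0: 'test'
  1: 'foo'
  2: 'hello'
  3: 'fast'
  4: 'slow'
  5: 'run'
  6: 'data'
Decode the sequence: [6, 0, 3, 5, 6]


Look up each index in the dictionary:
  6 -> 'data'
  0 -> 'test'
  3 -> 'fast'
  5 -> 'run'
  6 -> 'data'

Decoded: "data test fast run data"


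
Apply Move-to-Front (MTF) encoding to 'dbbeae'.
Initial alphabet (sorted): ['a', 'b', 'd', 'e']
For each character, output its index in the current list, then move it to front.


MTF encoding:
'd': index 2 in ['a', 'b', 'd', 'e'] -> ['d', 'a', 'b', 'e']
'b': index 2 in ['d', 'a', 'b', 'e'] -> ['b', 'd', 'a', 'e']
'b': index 0 in ['b', 'd', 'a', 'e'] -> ['b', 'd', 'a', 'e']
'e': index 3 in ['b', 'd', 'a', 'e'] -> ['e', 'b', 'd', 'a']
'a': index 3 in ['e', 'b', 'd', 'a'] -> ['a', 'e', 'b', 'd']
'e': index 1 in ['a', 'e', 'b', 'd'] -> ['e', 'a', 'b', 'd']


Output: [2, 2, 0, 3, 3, 1]


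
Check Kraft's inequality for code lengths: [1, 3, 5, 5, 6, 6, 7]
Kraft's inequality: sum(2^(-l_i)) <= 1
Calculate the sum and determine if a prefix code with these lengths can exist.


Sum = 2^(-1) + 2^(-3) + 2^(-5) + 2^(-5) + 2^(-6) + 2^(-6) + 2^(-7)
    = 0.5 + 0.125 + 0.03125 + 0.03125 + 0.015625 + 0.015625 + 0.0078125
    = 93/128 = 0.7265625
Since 0.7265625 <= 1, Kraft's inequality IS satisfied.
A prefix code with these lengths CAN exist.

Kraft sum = 0.7265625. Satisfied.
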